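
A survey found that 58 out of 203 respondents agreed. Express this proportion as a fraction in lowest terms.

58 = 2 × 29
203 = 7 × 29
gcd(58, 203) = 29.
Divide numerator and denominator by 29: 58/203 = 2/7.

2/7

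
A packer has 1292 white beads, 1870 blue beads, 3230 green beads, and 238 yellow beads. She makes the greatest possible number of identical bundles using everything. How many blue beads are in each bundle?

Number of bundles = gcd(1292, 1870, 3230, 238).
1292 = 2^2 × 17 × 19
1870 = 2 × 5 × 11 × 17
3230 = 2 × 5 × 17 × 19
238 = 2 × 7 × 17
gcd(1292, 1870, 3230, 238) = 2 × 17 = 34.
blue beads per bundle = 1870 / 34 = 55.

55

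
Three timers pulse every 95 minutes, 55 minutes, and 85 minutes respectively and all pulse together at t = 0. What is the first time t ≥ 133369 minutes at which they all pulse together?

142120 minutes

Joint pulses occur at multiples of LCM(95, 55, 85).
95 = 5 × 19
55 = 5 × 11
85 = 5 × 17
LCM(95, 55, 85) = 5 × 11 × 17 × 19 = 17765.
Smallest multiple of 17765 that is ≥ 133369: ⌈133369/17765⌉ × 17765 = 8 × 17765 = 142120.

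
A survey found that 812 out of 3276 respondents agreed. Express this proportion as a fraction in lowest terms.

812 = 2^2 × 7 × 29
3276 = 2^2 × 3^2 × 7 × 13
gcd(812, 3276) = 2^2 × 7 = 28.
Divide numerator and denominator by 28: 812/3276 = 29/117.

29/117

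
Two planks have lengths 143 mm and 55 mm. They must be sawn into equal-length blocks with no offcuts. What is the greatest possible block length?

11 mm

By the Euclidean algorithm:
143 = 2 × 55 + 33
55 = 1 × 33 + 22
33 = 1 × 22 + 11
22 = 2 × 11 + 0
gcd(143, 55) = 11.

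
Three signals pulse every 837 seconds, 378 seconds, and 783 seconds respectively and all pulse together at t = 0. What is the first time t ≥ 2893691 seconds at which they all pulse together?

Joint pulses occur at multiples of LCM(837, 378, 783).
837 = 3^3 × 31
378 = 2 × 3^3 × 7
783 = 3^3 × 29
LCM(837, 378, 783) = 2 × 3^3 × 7 × 29 × 31 = 339822.
Smallest multiple of 339822 that is ≥ 2893691: ⌈2893691/339822⌉ × 339822 = 9 × 339822 = 3058398.

3058398 seconds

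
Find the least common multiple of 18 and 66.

198

18 = 2 × 3^2
66 = 2 × 3 × 11
LCM(18, 66) = 2 × 3^2 × 11 = 198.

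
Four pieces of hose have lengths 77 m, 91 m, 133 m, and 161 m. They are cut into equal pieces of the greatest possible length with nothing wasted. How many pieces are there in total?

Piece length = gcd(77, 91, 133, 161).
77 = 7 × 11
91 = 7 × 13
133 = 7 × 19
161 = 7 × 23
gcd(77, 91, 133, 161) = 7.
Total pieces = 77/7 + 91/7 + 133/7 + 161/7 = 11 + 13 + 19 + 23 = 66.

66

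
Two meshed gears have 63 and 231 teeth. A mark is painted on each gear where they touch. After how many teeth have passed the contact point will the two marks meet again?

693 teeth

We need the least common multiple of the intervals.
63 = 3^2 × 7
231 = 3 × 7 × 11
LCM(63, 231) = 3^2 × 7 × 11 = 693.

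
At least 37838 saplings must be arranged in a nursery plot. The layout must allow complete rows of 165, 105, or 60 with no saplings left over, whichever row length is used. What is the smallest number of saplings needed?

The number of saplings must be a common multiple of 165, 105, and 60, so a multiple of their LCM.
165 = 3 × 5 × 11
105 = 3 × 5 × 7
60 = 2^2 × 3 × 5
LCM(165, 105, 60) = 2^2 × 3 × 5 × 7 × 11 = 4620.
Smallest multiple of 4620 that is ≥ 37838: ⌈37838/4620⌉ × 4620 = 9 × 4620 = 41580.

41580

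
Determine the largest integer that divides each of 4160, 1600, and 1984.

64

4160 = 2^6 × 5 × 13
1600 = 2^6 × 5^2
1984 = 2^6 × 31
gcd(4160, 1600, 1984) = 2^6 = 64.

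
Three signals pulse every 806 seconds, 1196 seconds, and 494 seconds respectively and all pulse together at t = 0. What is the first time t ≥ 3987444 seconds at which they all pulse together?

4226664 seconds

Joint pulses occur at multiples of LCM(806, 1196, 494).
806 = 2 × 13 × 31
1196 = 2^2 × 13 × 23
494 = 2 × 13 × 19
LCM(806, 1196, 494) = 2^2 × 13 × 19 × 23 × 31 = 704444.
Smallest multiple of 704444 that is ≥ 3987444: ⌈3987444/704444⌉ × 704444 = 6 × 704444 = 4226664.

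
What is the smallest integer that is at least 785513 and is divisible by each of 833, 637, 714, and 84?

The integer must be a common multiple of 833, 637, 714, and 84, so a multiple of their LCM.
833 = 7^2 × 17
637 = 7^2 × 13
714 = 2 × 3 × 7 × 17
84 = 2^2 × 3 × 7
LCM(833, 637, 714, 84) = 2^2 × 3 × 7^2 × 13 × 17 = 129948.
Smallest multiple of 129948 that is ≥ 785513: ⌈785513/129948⌉ × 129948 = 7 × 129948 = 909636.

909636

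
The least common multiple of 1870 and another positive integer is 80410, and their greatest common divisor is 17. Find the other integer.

gcd × lcm = product of the two integers, so the other integer is (17 × 80410) / 1870 = 731.

731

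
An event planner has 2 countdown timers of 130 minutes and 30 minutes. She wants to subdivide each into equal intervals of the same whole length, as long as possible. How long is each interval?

The interval must divide each timer length; the longest such is the gcd.
130 = 2 × 5 × 13
30 = 2 × 3 × 5
gcd(130, 30) = 2 × 5 = 10.

10 minutes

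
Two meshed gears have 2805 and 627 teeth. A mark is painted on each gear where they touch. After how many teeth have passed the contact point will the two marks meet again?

53295 teeth

They coincide at every common multiple of the periods; the first is the LCM.
2805 = 3 × 5 × 11 × 17
627 = 3 × 11 × 19
LCM(2805, 627) = 3 × 5 × 11 × 17 × 19 = 53295.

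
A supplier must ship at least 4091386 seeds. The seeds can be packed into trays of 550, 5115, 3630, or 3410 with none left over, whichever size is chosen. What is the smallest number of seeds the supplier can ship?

4501200

The number of seeds must be a common multiple of 550, 5115, 3630, and 3410, so a multiple of their LCM.
550 = 2 × 5^2 × 11
5115 = 3 × 5 × 11 × 31
3630 = 2 × 3 × 5 × 11^2
3410 = 2 × 5 × 11 × 31
LCM(550, 5115, 3630, 3410) = 2 × 3 × 5^2 × 11^2 × 31 = 562650.
Smallest multiple of 562650 that is ≥ 4091386: ⌈4091386/562650⌉ × 562650 = 8 × 562650 = 4501200.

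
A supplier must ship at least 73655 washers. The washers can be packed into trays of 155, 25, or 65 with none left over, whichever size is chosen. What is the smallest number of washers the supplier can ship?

80600

The number of washers must be a common multiple of 155, 25, and 65, so a multiple of their LCM.
155 = 5 × 31
25 = 5^2
65 = 5 × 13
LCM(155, 25, 65) = 5^2 × 13 × 31 = 10075.
Smallest multiple of 10075 that is ≥ 73655: ⌈73655/10075⌉ × 10075 = 8 × 10075 = 80600.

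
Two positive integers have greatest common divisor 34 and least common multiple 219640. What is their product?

7467760

For any two positive integers, gcd × lcm = product = 34 × 219640 = 7467760.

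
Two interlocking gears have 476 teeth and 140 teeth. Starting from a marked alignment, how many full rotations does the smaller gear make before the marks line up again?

17 rotations

They are all back at their starting positions together after one LCM of the periods.
476 = 2^2 × 7 × 17
140 = 2^2 × 5 × 7
LCM(476, 140) = 2^2 × 5 × 7 × 17 = 2380.
Rotations for period 140: 2380 / 140 = 17.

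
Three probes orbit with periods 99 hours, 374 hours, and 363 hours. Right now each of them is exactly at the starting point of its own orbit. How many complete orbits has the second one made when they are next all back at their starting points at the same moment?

99 orbits

The first common completion time is the LCM of the periods.
99 = 3^2 × 11
374 = 2 × 11 × 17
363 = 3 × 11^2
LCM(99, 374, 363) = 2 × 3^2 × 11^2 × 17 = 37026.
Orbits for period 374: 37026 / 374 = 99.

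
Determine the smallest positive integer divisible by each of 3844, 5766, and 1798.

334428

3844 = 2^2 × 31^2
5766 = 2 × 3 × 31^2
1798 = 2 × 29 × 31
LCM(3844, 5766, 1798) = 2^2 × 3 × 29 × 31^2 = 334428.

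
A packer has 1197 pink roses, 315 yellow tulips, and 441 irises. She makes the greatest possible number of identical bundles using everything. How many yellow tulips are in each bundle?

5

Number of bundles = gcd(1197, 315, 441).
1197 = 3^2 × 7 × 19
315 = 3^2 × 5 × 7
441 = 3^2 × 7^2
gcd(1197, 315, 441) = 3^2 × 7 = 63.
yellow tulips per bundle = 315 / 63 = 5.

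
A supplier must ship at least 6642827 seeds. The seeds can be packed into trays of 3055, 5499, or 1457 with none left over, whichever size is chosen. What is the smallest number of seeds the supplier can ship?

6818760

The number of seeds must be a common multiple of 3055, 5499, and 1457, so a multiple of their LCM.
3055 = 5 × 13 × 47
5499 = 3^2 × 13 × 47
1457 = 31 × 47
LCM(3055, 5499, 1457) = 3^2 × 5 × 13 × 31 × 47 = 852345.
Smallest multiple of 852345 that is ≥ 6642827: ⌈6642827/852345⌉ × 852345 = 8 × 852345 = 6818760.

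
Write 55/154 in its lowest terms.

5/14

55 = 5 × 11
154 = 2 × 7 × 11
gcd(55, 154) = 11.
Divide numerator and denominator by 11: 55/154 = 5/14.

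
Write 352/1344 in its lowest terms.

352 = 2^5 × 11
1344 = 2^6 × 3 × 7
gcd(352, 1344) = 2^5 = 32.
Divide numerator and denominator by 32: 352/1344 = 11/42.

11/42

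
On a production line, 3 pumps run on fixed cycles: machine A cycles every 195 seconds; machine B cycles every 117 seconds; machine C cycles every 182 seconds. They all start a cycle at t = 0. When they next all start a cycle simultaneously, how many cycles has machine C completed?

45 cycles

The first common completion time is the LCM of the periods.
195 = 3 × 5 × 13
117 = 3^2 × 13
182 = 2 × 7 × 13
LCM(195, 117, 182) = 2 × 3^2 × 5 × 7 × 13 = 8190.
Cycles for period 182: 8190 / 182 = 45.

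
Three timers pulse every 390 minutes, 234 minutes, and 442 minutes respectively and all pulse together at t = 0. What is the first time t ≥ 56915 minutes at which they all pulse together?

Joint pulses occur at multiples of LCM(390, 234, 442).
390 = 2 × 3 × 5 × 13
234 = 2 × 3^2 × 13
442 = 2 × 13 × 17
LCM(390, 234, 442) = 2 × 3^2 × 5 × 13 × 17 = 19890.
Smallest multiple of 19890 that is ≥ 56915: ⌈56915/19890⌉ × 19890 = 3 × 19890 = 59670.

59670 minutes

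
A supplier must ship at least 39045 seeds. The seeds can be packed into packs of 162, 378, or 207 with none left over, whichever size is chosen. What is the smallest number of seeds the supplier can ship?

The number of seeds must be a common multiple of 162, 378, and 207, so a multiple of their LCM.
162 = 2 × 3^4
378 = 2 × 3^3 × 7
207 = 3^2 × 23
LCM(162, 378, 207) = 2 × 3^4 × 7 × 23 = 26082.
Smallest multiple of 26082 that is ≥ 39045: ⌈39045/26082⌉ × 26082 = 2 × 26082 = 52164.

52164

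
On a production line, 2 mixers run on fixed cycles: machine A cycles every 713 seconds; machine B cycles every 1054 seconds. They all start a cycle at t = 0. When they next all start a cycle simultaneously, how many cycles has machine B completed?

The first common completion time is the LCM of the periods.
713 = 23 × 31
1054 = 2 × 17 × 31
LCM(713, 1054) = 2 × 17 × 23 × 31 = 24242.
Cycles for period 1054: 24242 / 1054 = 23.

23 cycles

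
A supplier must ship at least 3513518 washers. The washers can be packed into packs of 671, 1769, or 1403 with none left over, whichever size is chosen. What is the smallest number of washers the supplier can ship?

3580456

The number of washers must be a common multiple of 671, 1769, and 1403, so a multiple of their LCM.
671 = 11 × 61
1769 = 29 × 61
1403 = 23 × 61
LCM(671, 1769, 1403) = 11 × 23 × 29 × 61 = 447557.
Smallest multiple of 447557 that is ≥ 3513518: ⌈3513518/447557⌉ × 447557 = 8 × 447557 = 3580456.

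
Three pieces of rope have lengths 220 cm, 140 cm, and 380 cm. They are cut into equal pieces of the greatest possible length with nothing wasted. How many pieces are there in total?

Piece length = gcd(220, 140, 380).
220 = 2^2 × 5 × 11
140 = 2^2 × 5 × 7
380 = 2^2 × 5 × 19
gcd(220, 140, 380) = 2^2 × 5 = 20.
Total pieces = 220/20 + 140/20 + 380/20 = 11 + 7 + 19 = 37.

37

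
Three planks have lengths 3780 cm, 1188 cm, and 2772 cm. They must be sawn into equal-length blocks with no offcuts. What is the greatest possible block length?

36 cm

The block length must divide every plank, so the greatest is gcd(3780, 1188, 2772).
3780 = 2^2 × 3^3 × 5 × 7
1188 = 2^2 × 3^3 × 11
2772 = 2^2 × 3^2 × 7 × 11
gcd(3780, 1188, 2772) = 2^2 × 3^2 = 36.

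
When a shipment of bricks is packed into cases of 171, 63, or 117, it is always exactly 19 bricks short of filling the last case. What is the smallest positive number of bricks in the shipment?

Being 19 short of a full case of size k means N ≡ −19 (mod k), i.e. N + 19 is a multiple of each size.
171 = 3^2 × 19
63 = 3^2 × 7
117 = 3^2 × 13
LCM(171, 63, 117) = 3^2 × 7 × 13 × 19 = 15561.
Smallest positive N is 15561 − 19 = 15542.

15542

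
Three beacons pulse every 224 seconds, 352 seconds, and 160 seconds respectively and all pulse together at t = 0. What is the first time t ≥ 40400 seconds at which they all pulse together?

49280 seconds

Joint pulses occur at multiples of LCM(224, 352, 160).
224 = 2^5 × 7
352 = 2^5 × 11
160 = 2^5 × 5
LCM(224, 352, 160) = 2^5 × 5 × 7 × 11 = 12320.
Smallest multiple of 12320 that is ≥ 40400: ⌈40400/12320⌉ × 12320 = 4 × 12320 = 49280.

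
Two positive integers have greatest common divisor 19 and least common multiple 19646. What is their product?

For any two positive integers, gcd × lcm = product = 19 × 19646 = 373274.

373274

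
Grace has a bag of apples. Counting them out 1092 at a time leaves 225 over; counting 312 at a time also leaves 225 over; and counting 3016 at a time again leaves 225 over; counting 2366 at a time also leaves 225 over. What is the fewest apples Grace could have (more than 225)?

823593

N − 225 must be a common multiple of 1092, 312, 3016, and 2366.
1092 = 2^2 × 3 × 7 × 13
312 = 2^3 × 3 × 13
3016 = 2^3 × 13 × 29
2366 = 2 × 7 × 13^2
LCM(1092, 312, 3016, 2366) = 2^3 × 3 × 7 × 13^2 × 29 = 823368.
Smallest N > 225 is LCM + 225 = 823368 + 225 = 823593.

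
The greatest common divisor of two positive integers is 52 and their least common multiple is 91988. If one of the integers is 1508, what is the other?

For two integers, gcd × lcm = product, so the other is (52 × 91988) / 1508 = 4783376 / 1508 = 3172.

3172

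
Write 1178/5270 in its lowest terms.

19/85

1178 = 2 × 19 × 31
5270 = 2 × 5 × 17 × 31
gcd(1178, 5270) = 2 × 31 = 62.
Divide numerator and denominator by 62: 1178/5270 = 19/85.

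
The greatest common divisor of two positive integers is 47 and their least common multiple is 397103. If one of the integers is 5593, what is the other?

For two integers, gcd × lcm = product, so the other is (47 × 397103) / 5593 = 18663841 / 5593 = 3337.

3337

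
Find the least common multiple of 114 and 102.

114 = 2 × 3 × 19
102 = 2 × 3 × 17
LCM(114, 102) = 2 × 3 × 17 × 19 = 1938.

1938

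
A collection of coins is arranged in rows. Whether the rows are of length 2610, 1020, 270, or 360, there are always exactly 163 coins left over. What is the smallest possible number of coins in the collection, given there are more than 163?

532603

N − 163 must be a common multiple of 2610, 1020, 270, and 360.
2610 = 2 × 3^2 × 5 × 29
1020 = 2^2 × 3 × 5 × 17
270 = 2 × 3^3 × 5
360 = 2^3 × 3^2 × 5
LCM(2610, 1020, 270, 360) = 2^3 × 3^3 × 5 × 17 × 29 = 532440.
Smallest N > 163 is LCM + 163 = 532440 + 163 = 532603.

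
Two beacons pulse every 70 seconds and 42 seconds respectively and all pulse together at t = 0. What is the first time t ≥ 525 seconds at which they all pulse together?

630 seconds

Joint pulses occur at multiples of LCM(70, 42).
70 = 2 × 5 × 7
42 = 2 × 3 × 7
LCM(70, 42) = 2 × 3 × 5 × 7 = 210.
Smallest multiple of 210 that is ≥ 525: ⌈525/210⌉ × 210 = 3 × 210 = 630.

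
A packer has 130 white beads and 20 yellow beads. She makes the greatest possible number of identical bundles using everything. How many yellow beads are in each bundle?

Number of bundles = gcd(130, 20).
130 = 2 × 5 × 13
20 = 2^2 × 5
gcd(130, 20) = 2 × 5 = 10.
yellow beads per bundle = 20 / 10 = 2.

2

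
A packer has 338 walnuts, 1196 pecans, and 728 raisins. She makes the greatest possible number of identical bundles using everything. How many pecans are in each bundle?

Number of bundles = gcd(338, 1196, 728).
338 = 2 × 13^2
1196 = 2^2 × 13 × 23
728 = 2^3 × 7 × 13
gcd(338, 1196, 728) = 2 × 13 = 26.
pecans per bundle = 1196 / 26 = 46.

46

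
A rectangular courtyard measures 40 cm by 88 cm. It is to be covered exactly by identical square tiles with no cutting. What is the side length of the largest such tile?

By the Euclidean algorithm:
88 = 2 × 40 + 8
40 = 5 × 8 + 0
gcd(40, 88) = 8.

8 cm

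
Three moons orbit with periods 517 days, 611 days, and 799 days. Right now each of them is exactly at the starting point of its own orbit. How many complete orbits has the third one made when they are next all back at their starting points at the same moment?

The first common completion time is the LCM of the periods.
517 = 11 × 47
611 = 13 × 47
799 = 17 × 47
LCM(517, 611, 799) = 11 × 13 × 17 × 47 = 114257.
Orbits for period 799: 114257 / 799 = 143.

143 orbits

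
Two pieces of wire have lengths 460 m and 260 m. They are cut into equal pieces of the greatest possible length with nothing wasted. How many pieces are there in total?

Piece length = gcd(460, 260).
460 = 2^2 × 5 × 23
260 = 2^2 × 5 × 13
gcd(460, 260) = 2^2 × 5 = 20.
Total pieces = 460/20 + 260/20 = 23 + 13 = 36.

36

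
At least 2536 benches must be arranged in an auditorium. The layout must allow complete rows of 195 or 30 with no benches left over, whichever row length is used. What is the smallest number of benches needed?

The number of benches must be a common multiple of 195 and 30, so a multiple of their LCM.
195 = 3 × 5 × 13
30 = 2 × 3 × 5
LCM(195, 30) = 2 × 3 × 5 × 13 = 390.
Smallest multiple of 390 that is ≥ 2536: ⌈2536/390⌉ × 390 = 7 × 390 = 2730.

2730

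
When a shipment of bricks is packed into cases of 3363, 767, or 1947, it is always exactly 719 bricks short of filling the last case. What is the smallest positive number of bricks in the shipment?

480190

Being 719 short of a full case of size k means N ≡ −719 (mod k), i.e. N + 719 is a multiple of each size.
3363 = 3 × 19 × 59
767 = 13 × 59
1947 = 3 × 11 × 59
LCM(3363, 767, 1947) = 3 × 11 × 13 × 19 × 59 = 480909.
Smallest positive N is 480909 − 719 = 480190.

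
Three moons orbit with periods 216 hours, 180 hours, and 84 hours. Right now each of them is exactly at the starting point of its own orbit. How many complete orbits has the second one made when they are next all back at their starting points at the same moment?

42 orbits

The first common completion time is the LCM of the periods.
216 = 2^3 × 3^3
180 = 2^2 × 3^2 × 5
84 = 2^2 × 3 × 7
LCM(216, 180, 84) = 2^3 × 3^3 × 5 × 7 = 7560.
Orbits for period 180: 7560 / 180 = 42.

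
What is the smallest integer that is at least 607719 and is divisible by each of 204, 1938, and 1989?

The integer must be a common multiple of 204, 1938, and 1989, so a multiple of their LCM.
204 = 2^2 × 3 × 17
1938 = 2 × 3 × 17 × 19
1989 = 3^2 × 13 × 17
LCM(204, 1938, 1989) = 2^2 × 3^2 × 13 × 17 × 19 = 151164.
Smallest multiple of 151164 that is ≥ 607719: ⌈607719/151164⌉ × 151164 = 5 × 151164 = 755820.

755820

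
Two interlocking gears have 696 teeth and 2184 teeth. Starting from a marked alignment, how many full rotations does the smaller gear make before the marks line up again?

The first common completion time is the LCM of the periods.
696 = 2^3 × 3 × 29
2184 = 2^3 × 3 × 7 × 13
LCM(696, 2184) = 2^3 × 3 × 7 × 13 × 29 = 63336.
Rotations for period 696: 63336 / 696 = 91.

91 rotations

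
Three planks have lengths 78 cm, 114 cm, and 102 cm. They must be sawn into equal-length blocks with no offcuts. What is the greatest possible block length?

6 cm

The block length must divide every plank, so the greatest is gcd(78, 114, 102).
78 = 2 × 3 × 13
114 = 2 × 3 × 19
102 = 2 × 3 × 17
gcd(78, 114, 102) = 2 × 3 = 6.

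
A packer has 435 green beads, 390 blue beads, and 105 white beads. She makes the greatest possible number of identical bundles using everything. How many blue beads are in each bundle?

26

Number of bundles = gcd(435, 390, 105).
435 = 3 × 5 × 29
390 = 2 × 3 × 5 × 13
105 = 3 × 5 × 7
gcd(435, 390, 105) = 3 × 5 = 15.
blue beads per bundle = 390 / 15 = 26.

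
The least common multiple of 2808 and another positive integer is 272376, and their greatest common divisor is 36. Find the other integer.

3492

gcd × lcm = product of the two integers, so the other integer is (36 × 272376) / 2808 = 3492.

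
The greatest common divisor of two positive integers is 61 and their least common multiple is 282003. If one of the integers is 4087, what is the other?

4209

For two integers, gcd × lcm = product, so the other is (61 × 282003) / 4087 = 17202183 / 4087 = 4209.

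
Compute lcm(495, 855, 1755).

366795

495 = 3^2 × 5 × 11
855 = 3^2 × 5 × 19
1755 = 3^3 × 5 × 13
LCM(495, 855, 1755) = 3^3 × 5 × 11 × 13 × 19 = 366795.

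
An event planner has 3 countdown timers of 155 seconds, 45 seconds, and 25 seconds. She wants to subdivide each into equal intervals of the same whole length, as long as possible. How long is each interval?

The interval must divide each timer length; the longest such is the gcd.
155 = 5 × 31
45 = 3^2 × 5
25 = 5^2
gcd(155, 45, 25) = 5.

5 seconds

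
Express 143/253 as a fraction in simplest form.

143 = 11 × 13
253 = 11 × 23
gcd(143, 253) = 11.
Divide numerator and denominator by 11: 143/253 = 13/23.

13/23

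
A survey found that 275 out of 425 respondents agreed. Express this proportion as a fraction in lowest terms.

11/17

275 = 5^2 × 11
425 = 5^2 × 17
gcd(275, 425) = 5^2 = 25.
Divide numerator and denominator by 25: 275/425 = 11/17.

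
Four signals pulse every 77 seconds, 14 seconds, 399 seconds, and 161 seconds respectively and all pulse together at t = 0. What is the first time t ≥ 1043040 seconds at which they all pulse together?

1211364 seconds

Joint pulses occur at multiples of LCM(77, 14, 399, 161).
77 = 7 × 11
14 = 2 × 7
399 = 3 × 7 × 19
161 = 7 × 23
LCM(77, 14, 399, 161) = 2 × 3 × 7 × 11 × 19 × 23 = 201894.
Smallest multiple of 201894 that is ≥ 1043040: ⌈1043040/201894⌉ × 201894 = 6 × 201894 = 1211364.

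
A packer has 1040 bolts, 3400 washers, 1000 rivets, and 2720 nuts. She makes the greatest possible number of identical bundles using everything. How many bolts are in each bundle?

26

Number of bundles = gcd(1040, 3400, 1000, 2720).
1040 = 2^4 × 5 × 13
3400 = 2^3 × 5^2 × 17
1000 = 2^3 × 5^3
2720 = 2^5 × 5 × 17
gcd(1040, 3400, 1000, 2720) = 2^3 × 5 = 40.
bolts per bundle = 1040 / 40 = 26.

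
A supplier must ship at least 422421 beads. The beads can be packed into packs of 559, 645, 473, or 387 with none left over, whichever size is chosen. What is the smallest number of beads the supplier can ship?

553410

The number of beads must be a common multiple of 559, 645, 473, and 387, so a multiple of their LCM.
559 = 13 × 43
645 = 3 × 5 × 43
473 = 11 × 43
387 = 3^2 × 43
LCM(559, 645, 473, 387) = 3^2 × 5 × 11 × 13 × 43 = 276705.
Smallest multiple of 276705 that is ≥ 422421: ⌈422421/276705⌉ × 276705 = 2 × 276705 = 553410.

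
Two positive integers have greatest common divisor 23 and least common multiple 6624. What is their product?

152352

For any two positive integers, gcd × lcm = product = 23 × 6624 = 152352.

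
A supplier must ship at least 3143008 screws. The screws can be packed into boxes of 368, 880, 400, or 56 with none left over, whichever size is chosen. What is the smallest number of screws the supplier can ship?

3542000

The number of screws must be a common multiple of 368, 880, 400, and 56, so a multiple of their LCM.
368 = 2^4 × 23
880 = 2^4 × 5 × 11
400 = 2^4 × 5^2
56 = 2^3 × 7
LCM(368, 880, 400, 56) = 2^4 × 5^2 × 7 × 11 × 23 = 708400.
Smallest multiple of 708400 that is ≥ 3143008: ⌈3143008/708400⌉ × 708400 = 5 × 708400 = 3542000.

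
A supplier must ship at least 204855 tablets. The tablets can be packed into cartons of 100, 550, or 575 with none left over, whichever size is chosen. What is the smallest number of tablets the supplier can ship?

227700

The number of tablets must be a common multiple of 100, 550, and 575, so a multiple of their LCM.
100 = 2^2 × 5^2
550 = 2 × 5^2 × 11
575 = 5^2 × 23
LCM(100, 550, 575) = 2^2 × 5^2 × 11 × 23 = 25300.
Smallest multiple of 25300 that is ≥ 204855: ⌈204855/25300⌉ × 25300 = 9 × 25300 = 227700.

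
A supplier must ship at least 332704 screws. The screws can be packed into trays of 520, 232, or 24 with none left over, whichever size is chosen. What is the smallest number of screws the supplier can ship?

The number of screws must be a common multiple of 520, 232, and 24, so a multiple of their LCM.
520 = 2^3 × 5 × 13
232 = 2^3 × 29
24 = 2^3 × 3
LCM(520, 232, 24) = 2^3 × 3 × 5 × 13 × 29 = 45240.
Smallest multiple of 45240 that is ≥ 332704: ⌈332704/45240⌉ × 45240 = 8 × 45240 = 361920.

361920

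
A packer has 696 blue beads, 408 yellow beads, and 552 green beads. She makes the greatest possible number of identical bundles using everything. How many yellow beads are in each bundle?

17

Number of bundles = gcd(696, 408, 552).
696 = 2^3 × 3 × 29
408 = 2^3 × 3 × 17
552 = 2^3 × 3 × 23
gcd(696, 408, 552) = 2^3 × 3 = 24.
yellow beads per bundle = 408 / 24 = 17.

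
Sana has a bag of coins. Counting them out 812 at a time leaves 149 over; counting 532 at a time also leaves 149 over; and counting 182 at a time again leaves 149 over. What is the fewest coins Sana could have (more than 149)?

N − 149 must be a common multiple of 812, 532, and 182.
812 = 2^2 × 7 × 29
532 = 2^2 × 7 × 19
182 = 2 × 7 × 13
LCM(812, 532, 182) = 2^2 × 7 × 13 × 19 × 29 = 200564.
Smallest N > 149 is LCM + 149 = 200564 + 149 = 200713.

200713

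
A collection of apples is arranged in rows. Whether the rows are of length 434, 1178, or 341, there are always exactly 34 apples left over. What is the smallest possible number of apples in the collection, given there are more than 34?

N − 34 must be a common multiple of 434, 1178, and 341.
434 = 2 × 7 × 31
1178 = 2 × 19 × 31
341 = 11 × 31
LCM(434, 1178, 341) = 2 × 7 × 11 × 19 × 31 = 90706.
Smallest N > 34 is LCM + 34 = 90706 + 34 = 90740.

90740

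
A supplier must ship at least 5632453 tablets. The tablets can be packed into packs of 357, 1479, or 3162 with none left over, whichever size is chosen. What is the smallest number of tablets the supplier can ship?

The number of tablets must be a common multiple of 357, 1479, and 3162, so a multiple of their LCM.
357 = 3 × 7 × 17
1479 = 3 × 17 × 29
3162 = 2 × 3 × 17 × 31
LCM(357, 1479, 3162) = 2 × 3 × 7 × 17 × 29 × 31 = 641886.
Smallest multiple of 641886 that is ≥ 5632453: ⌈5632453/641886⌉ × 641886 = 9 × 641886 = 5776974.

5776974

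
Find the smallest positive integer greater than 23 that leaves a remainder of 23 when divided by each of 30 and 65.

413

N − 23 must be a common multiple of 30 and 65.
30 = 2 × 3 × 5
65 = 5 × 13
LCM(30, 65) = 2 × 3 × 5 × 13 = 390.
Smallest N > 23 is LCM + 23 = 390 + 23 = 413.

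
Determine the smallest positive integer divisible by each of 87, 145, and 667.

87 = 3 × 29
145 = 5 × 29
667 = 23 × 29
LCM(87, 145, 667) = 3 × 5 × 23 × 29 = 10005.

10005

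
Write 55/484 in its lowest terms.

5/44

55 = 5 × 11
484 = 2^2 × 11^2
gcd(55, 484) = 11.
Divide numerator and denominator by 11: 55/484 = 5/44.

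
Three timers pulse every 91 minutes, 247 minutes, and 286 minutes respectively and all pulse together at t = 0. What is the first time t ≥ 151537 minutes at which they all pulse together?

152152 minutes

Joint pulses occur at multiples of LCM(91, 247, 286).
91 = 7 × 13
247 = 13 × 19
286 = 2 × 11 × 13
LCM(91, 247, 286) = 2 × 7 × 11 × 13 × 19 = 38038.
Smallest multiple of 38038 that is ≥ 151537: ⌈151537/38038⌉ × 38038 = 4 × 38038 = 152152.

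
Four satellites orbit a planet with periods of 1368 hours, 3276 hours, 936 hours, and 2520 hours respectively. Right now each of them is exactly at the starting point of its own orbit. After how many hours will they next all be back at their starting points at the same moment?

622440 hours

The first simultaneous occurrence is after LCM of the individual periods.
1368 = 2^3 × 3^2 × 19
3276 = 2^2 × 3^2 × 7 × 13
936 = 2^3 × 3^2 × 13
2520 = 2^3 × 3^2 × 5 × 7
LCM(1368, 3276, 936, 2520) = 2^3 × 3^2 × 5 × 7 × 13 × 19 = 622440.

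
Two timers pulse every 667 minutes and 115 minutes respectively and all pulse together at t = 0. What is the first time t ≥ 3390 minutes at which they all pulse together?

6670 minutes

Joint pulses occur at multiples of LCM(667, 115).
667 = 23 × 29
115 = 5 × 23
LCM(667, 115) = 5 × 23 × 29 = 3335.
Smallest multiple of 3335 that is ≥ 3390: ⌈3390/3335⌉ × 3335 = 2 × 3335 = 6670.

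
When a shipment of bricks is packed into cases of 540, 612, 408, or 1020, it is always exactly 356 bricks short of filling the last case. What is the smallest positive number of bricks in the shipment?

Being 356 short of a full case of size k means N ≡ −356 (mod k), i.e. N + 356 is a multiple of each size.
540 = 2^2 × 3^3 × 5
612 = 2^2 × 3^2 × 17
408 = 2^3 × 3 × 17
1020 = 2^2 × 3 × 5 × 17
LCM(540, 612, 408, 1020) = 2^3 × 3^3 × 5 × 17 = 18360.
Smallest positive N is 18360 − 356 = 18004.

18004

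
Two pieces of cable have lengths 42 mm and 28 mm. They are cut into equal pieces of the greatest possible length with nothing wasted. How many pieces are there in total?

Piece length = gcd(42, 28).
42 = 2 × 3 × 7
28 = 2^2 × 7
gcd(42, 28) = 2 × 7 = 14.
Total pieces = 42/14 + 28/14 = 3 + 2 = 5.

5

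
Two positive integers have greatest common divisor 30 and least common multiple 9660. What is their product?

289800

For any two positive integers, gcd × lcm = product = 30 × 9660 = 289800.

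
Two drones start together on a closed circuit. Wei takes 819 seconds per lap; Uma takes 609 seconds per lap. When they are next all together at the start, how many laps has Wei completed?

The first common completion time is the LCM of the periods.
819 = 3^2 × 7 × 13
609 = 3 × 7 × 29
LCM(819, 609) = 3^2 × 7 × 13 × 29 = 23751.
Laps for period 819: 23751 / 819 = 29.

29 laps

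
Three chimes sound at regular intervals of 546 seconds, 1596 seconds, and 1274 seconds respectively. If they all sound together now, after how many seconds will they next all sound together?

145236 seconds

They coincide at every common multiple of the periods; the first is the LCM.
546 = 2 × 3 × 7 × 13
1596 = 2^2 × 3 × 7 × 19
1274 = 2 × 7^2 × 13
LCM(546, 1596, 1274) = 2^2 × 3 × 7^2 × 13 × 19 = 145236.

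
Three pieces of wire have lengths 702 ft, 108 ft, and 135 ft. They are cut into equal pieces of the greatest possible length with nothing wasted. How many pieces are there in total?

35

Piece length = gcd(702, 108, 135).
702 = 2 × 3^3 × 13
108 = 2^2 × 3^3
135 = 3^3 × 5
gcd(702, 108, 135) = 3^3 = 27.
Total pieces = 702/27 + 108/27 + 135/27 = 26 + 4 + 5 = 35.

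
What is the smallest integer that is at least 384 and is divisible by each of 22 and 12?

The integer must be a common multiple of 22 and 12, so a multiple of their LCM.
22 = 2 × 11
12 = 2^2 × 3
LCM(22, 12) = 2^2 × 3 × 11 = 132.
Smallest multiple of 132 that is ≥ 384: ⌈384/132⌉ × 132 = 3 × 132 = 396.

396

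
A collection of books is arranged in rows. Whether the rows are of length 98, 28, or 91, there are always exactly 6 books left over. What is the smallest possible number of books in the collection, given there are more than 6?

2554

N − 6 must be a common multiple of 98, 28, and 91.
98 = 2 × 7^2
28 = 2^2 × 7
91 = 7 × 13
LCM(98, 28, 91) = 2^2 × 7^2 × 13 = 2548.
Smallest N > 6 is LCM + 6 = 2548 + 6 = 2554.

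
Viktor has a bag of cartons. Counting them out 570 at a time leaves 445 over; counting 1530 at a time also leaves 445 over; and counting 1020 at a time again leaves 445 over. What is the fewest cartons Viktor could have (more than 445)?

N − 445 must be a common multiple of 570, 1530, and 1020.
570 = 2 × 3 × 5 × 19
1530 = 2 × 3^2 × 5 × 17
1020 = 2^2 × 3 × 5 × 17
LCM(570, 1530, 1020) = 2^2 × 3^2 × 5 × 17 × 19 = 58140.
Smallest N > 445 is LCM + 445 = 58140 + 445 = 58585.

58585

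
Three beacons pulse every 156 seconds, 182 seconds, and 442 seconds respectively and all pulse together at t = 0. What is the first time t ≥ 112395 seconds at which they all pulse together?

Joint pulses occur at multiples of LCM(156, 182, 442).
156 = 2^2 × 3 × 13
182 = 2 × 7 × 13
442 = 2 × 13 × 17
LCM(156, 182, 442) = 2^2 × 3 × 7 × 13 × 17 = 18564.
Smallest multiple of 18564 that is ≥ 112395: ⌈112395/18564⌉ × 18564 = 7 × 18564 = 129948.

129948 seconds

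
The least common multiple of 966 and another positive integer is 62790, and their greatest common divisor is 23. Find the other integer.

gcd × lcm = product of the two integers, so the other integer is (23 × 62790) / 966 = 1495.

1495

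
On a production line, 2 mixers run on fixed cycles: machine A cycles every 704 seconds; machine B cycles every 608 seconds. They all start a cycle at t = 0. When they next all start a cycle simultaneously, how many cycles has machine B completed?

All finish a whole number of cycles simultaneously at t = LCM of the periods.
704 = 2^6 × 11
608 = 2^5 × 19
LCM(704, 608) = 2^6 × 11 × 19 = 13376.
Cycles for period 608: 13376 / 608 = 22.

22 cycles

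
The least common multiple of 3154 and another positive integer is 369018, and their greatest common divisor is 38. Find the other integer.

gcd × lcm = product of the two integers, so the other integer is (38 × 369018) / 3154 = 4446.

4446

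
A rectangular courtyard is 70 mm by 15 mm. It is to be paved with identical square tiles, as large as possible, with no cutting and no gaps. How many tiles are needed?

42

Tile side = gcd(70, 15).
70 = 2 × 5 × 7
15 = 3 × 5
gcd(70, 15) = 5.
Tiles: (70/5) × (15/5) = 14 × 3 = 42.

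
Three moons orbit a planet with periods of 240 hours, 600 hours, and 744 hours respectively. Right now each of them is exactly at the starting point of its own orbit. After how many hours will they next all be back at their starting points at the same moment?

The first simultaneous occurrence is after LCM of the individual periods.
240 = 2^4 × 3 × 5
600 = 2^3 × 3 × 5^2
744 = 2^3 × 3 × 31
LCM(240, 600, 744) = 2^4 × 3 × 5^2 × 31 = 37200.

37200 hours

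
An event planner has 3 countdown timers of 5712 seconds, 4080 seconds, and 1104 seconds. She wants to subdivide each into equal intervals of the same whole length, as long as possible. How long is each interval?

48 seconds

The interval must divide each timer length; the longest such is the gcd.
5712 = 2^4 × 3 × 7 × 17
4080 = 2^4 × 3 × 5 × 17
1104 = 2^4 × 3 × 23
gcd(5712, 4080, 1104) = 2^4 × 3 = 48.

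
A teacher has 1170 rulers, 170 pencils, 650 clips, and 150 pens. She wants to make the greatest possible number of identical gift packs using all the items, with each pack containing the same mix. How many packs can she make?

10 packs

The pack count must divide each quantity, so the greatest is gcd(1170, 170, 650, 150).
1170 = 2 × 3^2 × 5 × 13
170 = 2 × 5 × 17
650 = 2 × 5^2 × 13
150 = 2 × 3 × 5^2
gcd(1170, 170, 650, 150) = 2 × 5 = 10.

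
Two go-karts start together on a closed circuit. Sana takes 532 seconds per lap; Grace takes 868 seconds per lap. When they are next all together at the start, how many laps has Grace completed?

The first common completion time is the LCM of the periods.
532 = 2^2 × 7 × 19
868 = 2^2 × 7 × 31
LCM(532, 868) = 2^2 × 7 × 19 × 31 = 16492.
Laps for period 868: 16492 / 868 = 19.

19 laps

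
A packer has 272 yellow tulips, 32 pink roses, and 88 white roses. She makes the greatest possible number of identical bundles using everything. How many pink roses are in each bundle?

Number of bundles = gcd(272, 32, 88).
272 = 2^4 × 17
32 = 2^5
88 = 2^3 × 11
gcd(272, 32, 88) = 2^3 = 8.
pink roses per bundle = 32 / 8 = 4.

4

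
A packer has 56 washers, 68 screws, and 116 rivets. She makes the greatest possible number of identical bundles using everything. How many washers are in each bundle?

14

Number of bundles = gcd(56, 68, 116).
56 = 2^3 × 7
68 = 2^2 × 17
116 = 2^2 × 29
gcd(56, 68, 116) = 2^2 = 4.
washers per bundle = 56 / 4 = 14.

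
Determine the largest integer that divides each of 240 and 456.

24

240 = 2^4 × 3 × 5
456 = 2^3 × 3 × 19
gcd(240, 456) = 2^3 × 3 = 24.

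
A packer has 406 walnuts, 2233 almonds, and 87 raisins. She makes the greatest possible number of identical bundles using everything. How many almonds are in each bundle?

77

Number of bundles = gcd(406, 2233, 87).
406 = 2 × 7 × 29
2233 = 7 × 11 × 29
87 = 3 × 29
gcd(406, 2233, 87) = 29.
almonds per bundle = 2233 / 29 = 77.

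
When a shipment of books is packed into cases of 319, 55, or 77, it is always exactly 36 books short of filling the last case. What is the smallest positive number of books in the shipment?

Being 36 short of a full case of size k means N ≡ −36 (mod k), i.e. N + 36 is a multiple of each size.
319 = 11 × 29
55 = 5 × 11
77 = 7 × 11
LCM(319, 55, 77) = 5 × 7 × 11 × 29 = 11165.
Smallest positive N is 11165 − 36 = 11129.

11129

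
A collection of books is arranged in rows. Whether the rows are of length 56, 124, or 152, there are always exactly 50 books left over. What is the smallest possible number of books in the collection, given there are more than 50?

N − 50 must be a common multiple of 56, 124, and 152.
56 = 2^3 × 7
124 = 2^2 × 31
152 = 2^3 × 19
LCM(56, 124, 152) = 2^3 × 7 × 19 × 31 = 32984.
Smallest N > 50 is LCM + 50 = 32984 + 50 = 33034.

33034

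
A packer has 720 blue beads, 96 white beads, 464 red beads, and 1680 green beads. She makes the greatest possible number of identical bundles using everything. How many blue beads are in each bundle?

Number of bundles = gcd(720, 96, 464, 1680).
720 = 2^4 × 3^2 × 5
96 = 2^5 × 3
464 = 2^4 × 29
1680 = 2^4 × 3 × 5 × 7
gcd(720, 96, 464, 1680) = 2^4 = 16.
blue beads per bundle = 720 / 16 = 45.

45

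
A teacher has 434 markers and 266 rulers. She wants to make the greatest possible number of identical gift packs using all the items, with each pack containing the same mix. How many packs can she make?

The pack count must divide each quantity, so the greatest is gcd(434, 266).
434 = 2 × 7 × 31
266 = 2 × 7 × 19
gcd(434, 266) = 2 × 7 = 14.

14 packs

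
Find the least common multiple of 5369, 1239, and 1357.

370461

5369 = 7 × 13 × 59
1239 = 3 × 7 × 59
1357 = 23 × 59
LCM(5369, 1239, 1357) = 3 × 7 × 13 × 23 × 59 = 370461.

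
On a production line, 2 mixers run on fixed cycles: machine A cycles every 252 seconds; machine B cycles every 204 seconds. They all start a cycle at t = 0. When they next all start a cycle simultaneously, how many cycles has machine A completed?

They are all back at their starting positions together after one LCM of the periods.
252 = 2^2 × 3^2 × 7
204 = 2^2 × 3 × 17
LCM(252, 204) = 2^2 × 3^2 × 7 × 17 = 4284.
Cycles for period 252: 4284 / 252 = 17.

17 cycles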